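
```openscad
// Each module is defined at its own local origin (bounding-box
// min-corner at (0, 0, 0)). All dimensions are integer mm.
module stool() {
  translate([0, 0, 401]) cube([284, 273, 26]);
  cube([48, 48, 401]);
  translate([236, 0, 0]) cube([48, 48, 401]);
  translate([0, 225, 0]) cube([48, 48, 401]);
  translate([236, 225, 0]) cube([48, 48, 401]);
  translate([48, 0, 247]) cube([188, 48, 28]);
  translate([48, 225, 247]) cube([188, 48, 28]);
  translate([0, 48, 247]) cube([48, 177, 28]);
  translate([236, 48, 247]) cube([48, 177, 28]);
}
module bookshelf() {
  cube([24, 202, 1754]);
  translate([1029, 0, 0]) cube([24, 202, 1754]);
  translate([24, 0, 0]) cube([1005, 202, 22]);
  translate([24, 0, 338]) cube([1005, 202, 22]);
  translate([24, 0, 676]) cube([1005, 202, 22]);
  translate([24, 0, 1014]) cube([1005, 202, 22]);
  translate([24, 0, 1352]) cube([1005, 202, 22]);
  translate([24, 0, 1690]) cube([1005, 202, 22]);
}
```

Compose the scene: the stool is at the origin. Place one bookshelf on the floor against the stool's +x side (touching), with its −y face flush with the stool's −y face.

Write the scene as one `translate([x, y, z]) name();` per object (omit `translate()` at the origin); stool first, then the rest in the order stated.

stool();
translate([284, 0, 0]) bookshelf();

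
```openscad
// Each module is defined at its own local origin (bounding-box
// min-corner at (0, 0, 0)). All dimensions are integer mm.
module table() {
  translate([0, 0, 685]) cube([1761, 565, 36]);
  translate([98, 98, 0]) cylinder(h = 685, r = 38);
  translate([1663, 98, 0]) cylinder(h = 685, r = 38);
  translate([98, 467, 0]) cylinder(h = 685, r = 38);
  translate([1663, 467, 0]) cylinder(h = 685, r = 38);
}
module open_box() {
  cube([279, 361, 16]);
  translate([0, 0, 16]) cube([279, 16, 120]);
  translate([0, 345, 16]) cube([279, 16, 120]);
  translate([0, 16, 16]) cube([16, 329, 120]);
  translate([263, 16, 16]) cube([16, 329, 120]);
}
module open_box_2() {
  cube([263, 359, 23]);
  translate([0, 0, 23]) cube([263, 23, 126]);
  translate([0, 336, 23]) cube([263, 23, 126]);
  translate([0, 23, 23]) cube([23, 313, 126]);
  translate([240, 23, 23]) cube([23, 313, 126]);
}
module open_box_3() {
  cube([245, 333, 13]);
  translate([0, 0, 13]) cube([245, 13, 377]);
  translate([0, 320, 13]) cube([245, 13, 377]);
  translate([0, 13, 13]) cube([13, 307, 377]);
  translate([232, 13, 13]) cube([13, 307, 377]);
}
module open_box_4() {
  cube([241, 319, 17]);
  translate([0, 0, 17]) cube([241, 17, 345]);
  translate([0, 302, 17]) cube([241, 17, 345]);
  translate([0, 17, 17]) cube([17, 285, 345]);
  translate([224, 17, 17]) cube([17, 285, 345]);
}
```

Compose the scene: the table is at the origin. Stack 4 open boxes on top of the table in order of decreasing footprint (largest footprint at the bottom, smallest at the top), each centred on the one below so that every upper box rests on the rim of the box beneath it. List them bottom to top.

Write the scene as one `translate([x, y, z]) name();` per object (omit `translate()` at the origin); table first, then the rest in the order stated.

table();
translate([741, 102, 721]) open_box();
translate([749, 103, 857]) open_box_2();
translate([758, 116, 1006]) open_box_3();
translate([760, 123, 1396]) open_box_4();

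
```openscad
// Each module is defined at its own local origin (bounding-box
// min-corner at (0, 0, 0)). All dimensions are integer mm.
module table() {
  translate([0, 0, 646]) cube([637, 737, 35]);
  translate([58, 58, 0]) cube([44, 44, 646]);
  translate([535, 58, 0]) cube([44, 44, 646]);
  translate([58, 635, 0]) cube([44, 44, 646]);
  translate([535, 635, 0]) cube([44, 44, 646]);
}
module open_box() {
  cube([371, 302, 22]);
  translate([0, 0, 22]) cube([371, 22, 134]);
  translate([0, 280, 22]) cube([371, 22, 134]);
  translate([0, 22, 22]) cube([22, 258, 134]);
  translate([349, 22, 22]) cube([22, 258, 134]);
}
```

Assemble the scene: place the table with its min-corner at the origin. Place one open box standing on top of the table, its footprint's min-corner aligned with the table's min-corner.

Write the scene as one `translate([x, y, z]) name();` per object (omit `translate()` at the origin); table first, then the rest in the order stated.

table();
translate([0, 0, 681]) open_box();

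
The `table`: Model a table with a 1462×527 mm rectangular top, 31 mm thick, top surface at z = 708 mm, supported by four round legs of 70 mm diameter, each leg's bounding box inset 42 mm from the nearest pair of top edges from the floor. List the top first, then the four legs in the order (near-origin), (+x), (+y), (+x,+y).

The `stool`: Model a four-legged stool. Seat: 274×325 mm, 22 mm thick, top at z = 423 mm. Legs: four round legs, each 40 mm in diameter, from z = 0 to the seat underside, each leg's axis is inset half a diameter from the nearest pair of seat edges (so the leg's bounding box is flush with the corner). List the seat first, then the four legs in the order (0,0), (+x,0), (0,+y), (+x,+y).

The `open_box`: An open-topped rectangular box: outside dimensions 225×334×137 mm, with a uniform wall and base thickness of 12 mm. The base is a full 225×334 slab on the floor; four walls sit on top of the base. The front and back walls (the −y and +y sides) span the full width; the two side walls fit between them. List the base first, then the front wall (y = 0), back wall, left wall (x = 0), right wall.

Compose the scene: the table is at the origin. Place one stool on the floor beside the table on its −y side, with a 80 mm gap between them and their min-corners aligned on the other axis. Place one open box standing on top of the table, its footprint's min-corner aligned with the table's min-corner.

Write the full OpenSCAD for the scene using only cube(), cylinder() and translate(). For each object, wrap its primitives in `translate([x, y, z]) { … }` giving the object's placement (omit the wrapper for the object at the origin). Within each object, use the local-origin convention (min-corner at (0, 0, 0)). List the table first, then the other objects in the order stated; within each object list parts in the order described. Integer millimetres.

translate([0, 0, 677]) cube([1462, 527, 31]);
translate([77, 77, 0]) cylinder(h = 677, r = 35);
translate([1385, 77, 0]) cylinder(h = 677, r = 35);
translate([77, 450, 0]) cylinder(h = 677, r = 35);
translate([1385, 450, 0]) cylinder(h = 677, r = 35);
translate([0, -405, 0]) {
  translate([0, 0, 401]) cube([274, 325, 22]);
  translate([20, 20, 0]) cylinder(h = 401, r = 20);
  translate([254, 20, 0]) cylinder(h = 401, r = 20);
  translate([20, 305, 0]) cylinder(h = 401, r = 20);
  translate([254, 305, 0]) cylinder(h = 401, r = 20);
}
translate([0, 0, 708]) {
  cube([225, 334, 12]);
  translate([0, 0, 12]) cube([225, 12, 125]);
  translate([0, 322, 12]) cube([225, 12, 125]);
  translate([0, 12, 12]) cube([12, 310, 125]);
  translate([213, 12, 12]) cube([12, 310, 125]);
}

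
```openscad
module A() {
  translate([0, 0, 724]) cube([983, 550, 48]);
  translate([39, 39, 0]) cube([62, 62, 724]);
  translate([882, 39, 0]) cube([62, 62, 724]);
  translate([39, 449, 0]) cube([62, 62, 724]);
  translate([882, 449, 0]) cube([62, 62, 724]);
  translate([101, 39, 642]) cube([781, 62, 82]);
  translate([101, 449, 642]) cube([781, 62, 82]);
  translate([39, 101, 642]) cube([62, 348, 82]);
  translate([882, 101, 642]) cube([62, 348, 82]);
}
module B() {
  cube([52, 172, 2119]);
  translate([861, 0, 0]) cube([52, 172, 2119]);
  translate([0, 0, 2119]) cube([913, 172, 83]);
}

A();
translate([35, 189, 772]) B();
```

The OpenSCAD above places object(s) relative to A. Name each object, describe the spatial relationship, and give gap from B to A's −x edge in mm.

A is a table. B is a door frame. The door frame is on top of the table, centred. The gap from the door frame to the table's −x edge is 35 mm.

The door frame's min-x is at 35; the table's min-x is 0; gap = 35 mm.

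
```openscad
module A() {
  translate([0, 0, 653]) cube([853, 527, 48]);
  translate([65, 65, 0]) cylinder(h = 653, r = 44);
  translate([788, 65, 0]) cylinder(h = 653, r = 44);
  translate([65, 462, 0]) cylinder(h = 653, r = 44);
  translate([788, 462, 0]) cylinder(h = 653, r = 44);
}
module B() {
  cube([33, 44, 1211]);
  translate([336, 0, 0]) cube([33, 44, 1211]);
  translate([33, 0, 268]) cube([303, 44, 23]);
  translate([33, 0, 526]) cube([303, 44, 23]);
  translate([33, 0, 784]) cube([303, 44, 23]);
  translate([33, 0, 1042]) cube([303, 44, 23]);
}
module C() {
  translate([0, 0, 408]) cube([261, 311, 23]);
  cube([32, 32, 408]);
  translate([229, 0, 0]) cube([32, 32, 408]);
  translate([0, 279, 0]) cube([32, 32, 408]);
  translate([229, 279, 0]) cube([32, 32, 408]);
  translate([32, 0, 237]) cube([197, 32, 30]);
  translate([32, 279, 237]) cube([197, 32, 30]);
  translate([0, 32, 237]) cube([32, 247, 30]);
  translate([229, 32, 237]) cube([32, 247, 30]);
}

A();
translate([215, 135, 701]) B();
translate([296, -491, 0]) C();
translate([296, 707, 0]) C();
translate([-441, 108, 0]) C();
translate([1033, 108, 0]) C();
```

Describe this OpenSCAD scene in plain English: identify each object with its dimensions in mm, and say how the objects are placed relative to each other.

A is a table: top 853 mm (x) × 527 mm (y), 48 mm thick, upper face at z = 701 mm, on four round legs of 88 mm diameter, each leg's bounding box inset 21 mm from the nearest pair of top edges, running from z = 0 to the bottom of the top.

B is a wooden ladder with two side rails of 33×44 mm section and 1211 mm height, set 369 mm apart overall. Between them run 4 rectangular rungs (44 mm deep, 23 mm thick), front faces flush with the rails' −y face. The bottom of the first rung is 268 mm above the floor and each subsequent rung is 258 mm higher than the one below.

C is a four-legged stool. The seat is 261×311 mm, 23 mm thick, top at z = 431 mm. It stands on four square legs, each 32×32 mm in cross-section, from z = 0 to the seat underside, each flush with a corner of the seat. Four stretchers, 32 mm wide and 30 mm tall, connect adjacent legs with their undersides at z = 237 mm, each running between the inner faces of the legs it joins and aligned with the legs' outer faces on the other axis.

The ladder is on top of the table. Four stools sit around the table at the −y, +y, −x, +x sides.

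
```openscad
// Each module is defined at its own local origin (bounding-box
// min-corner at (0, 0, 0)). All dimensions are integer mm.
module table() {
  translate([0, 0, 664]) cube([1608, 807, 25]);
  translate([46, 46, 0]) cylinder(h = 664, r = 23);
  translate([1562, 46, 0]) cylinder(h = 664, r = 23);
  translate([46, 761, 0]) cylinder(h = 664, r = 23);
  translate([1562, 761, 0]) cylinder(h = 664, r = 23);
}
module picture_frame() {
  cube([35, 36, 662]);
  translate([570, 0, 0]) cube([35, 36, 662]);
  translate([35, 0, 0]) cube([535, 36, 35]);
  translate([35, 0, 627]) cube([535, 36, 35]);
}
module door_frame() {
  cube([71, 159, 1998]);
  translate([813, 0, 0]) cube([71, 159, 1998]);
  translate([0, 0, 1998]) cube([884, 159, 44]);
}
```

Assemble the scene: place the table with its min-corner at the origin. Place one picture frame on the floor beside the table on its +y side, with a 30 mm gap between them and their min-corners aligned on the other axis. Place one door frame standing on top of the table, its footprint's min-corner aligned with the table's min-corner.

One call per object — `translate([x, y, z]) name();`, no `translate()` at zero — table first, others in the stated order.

table();
translate([0, 837, 0]) picture_frame();
translate([0, 0, 689]) door_frame();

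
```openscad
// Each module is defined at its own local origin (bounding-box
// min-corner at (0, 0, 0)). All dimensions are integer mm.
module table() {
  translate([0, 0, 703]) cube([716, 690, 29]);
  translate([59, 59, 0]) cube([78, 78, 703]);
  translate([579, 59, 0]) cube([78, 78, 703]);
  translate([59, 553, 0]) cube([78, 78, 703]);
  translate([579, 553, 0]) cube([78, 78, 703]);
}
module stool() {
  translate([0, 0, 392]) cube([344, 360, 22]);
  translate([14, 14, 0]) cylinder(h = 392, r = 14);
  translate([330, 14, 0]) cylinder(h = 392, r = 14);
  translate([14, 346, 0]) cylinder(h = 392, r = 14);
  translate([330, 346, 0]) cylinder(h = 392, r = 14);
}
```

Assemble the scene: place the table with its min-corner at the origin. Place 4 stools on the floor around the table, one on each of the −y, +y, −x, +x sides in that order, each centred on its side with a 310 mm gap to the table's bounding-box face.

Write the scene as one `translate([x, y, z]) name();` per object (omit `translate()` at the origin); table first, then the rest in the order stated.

table();
translate([186, -670, 0]) stool();
translate([186, 1000, 0]) stool();
translate([-654, 165, 0]) stool();
translate([1026, 165, 0]) stool();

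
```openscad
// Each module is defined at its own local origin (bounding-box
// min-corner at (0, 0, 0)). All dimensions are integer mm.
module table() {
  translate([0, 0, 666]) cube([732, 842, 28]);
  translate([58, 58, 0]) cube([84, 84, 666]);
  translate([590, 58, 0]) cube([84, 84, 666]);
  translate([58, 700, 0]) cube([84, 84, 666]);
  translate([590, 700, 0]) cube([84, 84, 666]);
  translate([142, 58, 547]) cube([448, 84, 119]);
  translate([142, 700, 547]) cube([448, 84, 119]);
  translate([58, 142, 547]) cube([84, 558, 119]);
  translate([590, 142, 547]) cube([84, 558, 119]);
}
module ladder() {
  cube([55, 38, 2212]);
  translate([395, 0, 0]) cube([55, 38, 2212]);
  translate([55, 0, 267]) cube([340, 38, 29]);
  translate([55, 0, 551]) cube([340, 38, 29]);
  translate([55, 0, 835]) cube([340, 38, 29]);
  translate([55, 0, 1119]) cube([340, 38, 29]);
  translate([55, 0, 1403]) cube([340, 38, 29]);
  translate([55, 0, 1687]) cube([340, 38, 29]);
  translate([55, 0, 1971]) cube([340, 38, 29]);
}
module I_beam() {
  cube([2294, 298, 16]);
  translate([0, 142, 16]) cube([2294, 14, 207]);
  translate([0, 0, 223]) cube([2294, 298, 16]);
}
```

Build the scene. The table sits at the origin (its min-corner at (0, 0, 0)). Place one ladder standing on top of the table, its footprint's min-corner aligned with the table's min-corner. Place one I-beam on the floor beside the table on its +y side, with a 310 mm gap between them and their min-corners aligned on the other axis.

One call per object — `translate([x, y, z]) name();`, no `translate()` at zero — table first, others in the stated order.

table();
translate([0, 0, 694]) ladder();
translate([0, 1152, 0]) I_beam();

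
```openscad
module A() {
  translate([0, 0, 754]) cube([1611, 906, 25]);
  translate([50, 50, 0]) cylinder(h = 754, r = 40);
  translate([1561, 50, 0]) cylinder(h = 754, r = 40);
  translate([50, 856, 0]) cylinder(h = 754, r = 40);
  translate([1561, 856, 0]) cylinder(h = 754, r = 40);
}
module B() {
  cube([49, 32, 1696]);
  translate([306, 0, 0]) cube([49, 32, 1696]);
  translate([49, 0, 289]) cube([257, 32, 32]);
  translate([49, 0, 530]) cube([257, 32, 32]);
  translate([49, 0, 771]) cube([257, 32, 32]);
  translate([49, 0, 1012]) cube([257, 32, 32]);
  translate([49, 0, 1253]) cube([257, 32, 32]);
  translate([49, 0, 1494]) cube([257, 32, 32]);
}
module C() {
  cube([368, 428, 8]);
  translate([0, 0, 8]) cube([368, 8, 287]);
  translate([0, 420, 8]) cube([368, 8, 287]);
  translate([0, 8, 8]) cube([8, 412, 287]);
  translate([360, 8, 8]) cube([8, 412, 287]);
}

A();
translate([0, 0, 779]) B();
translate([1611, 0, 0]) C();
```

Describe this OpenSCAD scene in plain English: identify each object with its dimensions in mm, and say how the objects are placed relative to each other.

A is a table: top 1611 mm (x) × 906 mm (y), 25 mm thick, upper face at z = 779 mm, on four round legs of 80 mm diameter, each leg's bounding box inset 10 mm from the nearest pair of top edges, running from z = 0 to the bottom of the top.

B is a straight ladder. Two 49×32 mm vertical rails, 1696 mm tall, stand 355 mm apart (outside-to-outside) with their front faces coplanar on the −y side. 6 rungs, each 32 mm deep and 32 mm tall, span between the inner faces of the rails, front faces flush with the rails. The lowest rung's underside is at z = 289 mm and rungs are spaced 241 mm apart (underside to underside).

C is an open storage box with external size 368×428×295 mm and wall thickness 8 mm (the base is also 8 mm thick). The base covers the whole footprint; the four walls stand on the base, with the y-facing walls full-width and the x-facing walls fitting between their inner faces.

The ladder is on top of the table. The open box is against the table's +x side, with their −y faces flush.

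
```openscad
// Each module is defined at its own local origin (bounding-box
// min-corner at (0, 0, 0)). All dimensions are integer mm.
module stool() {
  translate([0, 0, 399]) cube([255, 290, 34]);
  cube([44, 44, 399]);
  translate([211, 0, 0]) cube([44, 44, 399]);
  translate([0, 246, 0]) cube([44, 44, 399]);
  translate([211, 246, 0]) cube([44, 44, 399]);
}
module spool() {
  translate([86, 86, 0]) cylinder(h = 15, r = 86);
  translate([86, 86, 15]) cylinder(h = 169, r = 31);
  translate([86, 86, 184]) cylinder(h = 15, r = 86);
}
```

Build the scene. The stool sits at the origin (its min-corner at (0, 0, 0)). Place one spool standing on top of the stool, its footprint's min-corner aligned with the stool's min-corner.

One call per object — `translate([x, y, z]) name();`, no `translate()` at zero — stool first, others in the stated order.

stool();
translate([0, 0, 433]) spool();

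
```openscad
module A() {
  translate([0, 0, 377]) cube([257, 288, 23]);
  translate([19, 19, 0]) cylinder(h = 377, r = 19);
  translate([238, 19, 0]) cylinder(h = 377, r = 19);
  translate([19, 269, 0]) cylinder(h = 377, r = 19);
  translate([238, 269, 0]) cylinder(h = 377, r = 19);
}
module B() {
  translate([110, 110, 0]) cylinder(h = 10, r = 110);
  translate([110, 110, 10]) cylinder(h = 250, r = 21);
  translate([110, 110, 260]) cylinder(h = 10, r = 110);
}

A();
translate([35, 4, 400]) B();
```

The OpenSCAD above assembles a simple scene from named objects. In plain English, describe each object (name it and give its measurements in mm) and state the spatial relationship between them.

A is a four-legged stool. The seat is a 257×288×23 mm slab whose top surface is at z = 400 mm; four round legs, each 38 mm in diameter, run from the floor (z = 0) to the underside of the seat, each leg's axis is inset half a diameter from the nearest pair of seat edges (so the leg's bounding box is flush with the corner).

B is a spool: two coaxial disc flanges of radius 110 mm and thickness 10 mm, joined by a core cylinder of radius 21 mm and height 250 mm. The lower flange rests on z = 0 and the three cylinders share a vertical axis.

The spool is on top of the stool.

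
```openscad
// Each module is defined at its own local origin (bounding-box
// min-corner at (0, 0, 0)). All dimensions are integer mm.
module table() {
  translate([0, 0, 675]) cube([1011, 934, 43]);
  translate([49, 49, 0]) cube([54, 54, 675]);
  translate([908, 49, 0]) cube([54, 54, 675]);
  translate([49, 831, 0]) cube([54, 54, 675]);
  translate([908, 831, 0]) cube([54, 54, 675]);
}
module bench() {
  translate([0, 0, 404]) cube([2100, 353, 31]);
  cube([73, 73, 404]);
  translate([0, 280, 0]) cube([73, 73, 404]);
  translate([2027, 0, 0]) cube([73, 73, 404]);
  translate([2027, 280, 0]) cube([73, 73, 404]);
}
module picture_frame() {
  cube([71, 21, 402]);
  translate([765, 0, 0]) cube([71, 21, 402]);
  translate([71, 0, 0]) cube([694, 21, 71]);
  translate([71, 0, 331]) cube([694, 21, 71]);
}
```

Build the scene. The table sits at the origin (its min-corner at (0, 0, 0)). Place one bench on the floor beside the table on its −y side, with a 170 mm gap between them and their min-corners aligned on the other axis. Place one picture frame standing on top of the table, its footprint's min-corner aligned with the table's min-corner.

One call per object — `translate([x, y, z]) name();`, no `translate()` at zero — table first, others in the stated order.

table();
translate([0, -523, 0]) bench();
translate([0, 0, 718]) picture_frame();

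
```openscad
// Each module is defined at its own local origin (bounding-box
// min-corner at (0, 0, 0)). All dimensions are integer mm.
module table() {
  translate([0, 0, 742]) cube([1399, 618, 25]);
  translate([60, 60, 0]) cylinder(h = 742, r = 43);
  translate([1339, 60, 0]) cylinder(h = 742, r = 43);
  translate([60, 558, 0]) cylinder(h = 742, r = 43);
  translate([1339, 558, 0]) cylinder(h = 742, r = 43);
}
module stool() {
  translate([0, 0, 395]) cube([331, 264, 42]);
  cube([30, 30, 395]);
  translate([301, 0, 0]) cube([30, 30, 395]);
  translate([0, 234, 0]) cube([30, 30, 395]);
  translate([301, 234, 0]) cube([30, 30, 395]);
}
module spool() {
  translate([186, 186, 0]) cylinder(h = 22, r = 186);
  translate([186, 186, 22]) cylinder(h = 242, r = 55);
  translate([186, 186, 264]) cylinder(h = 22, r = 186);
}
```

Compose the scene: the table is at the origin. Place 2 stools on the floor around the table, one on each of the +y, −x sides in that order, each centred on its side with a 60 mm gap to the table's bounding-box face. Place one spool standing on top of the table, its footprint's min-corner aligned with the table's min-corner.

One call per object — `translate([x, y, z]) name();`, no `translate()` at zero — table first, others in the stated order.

table();
translate([534, 678, 0]) stool();
translate([-391, 177, 0]) stool();
translate([0, 0, 767]) spool();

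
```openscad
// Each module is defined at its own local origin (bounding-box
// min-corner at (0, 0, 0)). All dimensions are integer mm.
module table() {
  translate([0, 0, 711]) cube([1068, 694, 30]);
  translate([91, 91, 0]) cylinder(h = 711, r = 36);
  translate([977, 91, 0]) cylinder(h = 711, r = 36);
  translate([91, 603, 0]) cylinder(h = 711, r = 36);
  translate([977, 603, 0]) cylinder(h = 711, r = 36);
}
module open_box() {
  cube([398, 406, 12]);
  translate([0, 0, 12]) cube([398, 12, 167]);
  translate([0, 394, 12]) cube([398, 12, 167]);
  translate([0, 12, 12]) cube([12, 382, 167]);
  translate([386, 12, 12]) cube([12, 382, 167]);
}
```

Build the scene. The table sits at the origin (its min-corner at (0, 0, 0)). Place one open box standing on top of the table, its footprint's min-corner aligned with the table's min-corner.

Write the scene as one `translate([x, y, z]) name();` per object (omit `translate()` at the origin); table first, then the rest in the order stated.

table();
translate([0, 0, 741]) open_box();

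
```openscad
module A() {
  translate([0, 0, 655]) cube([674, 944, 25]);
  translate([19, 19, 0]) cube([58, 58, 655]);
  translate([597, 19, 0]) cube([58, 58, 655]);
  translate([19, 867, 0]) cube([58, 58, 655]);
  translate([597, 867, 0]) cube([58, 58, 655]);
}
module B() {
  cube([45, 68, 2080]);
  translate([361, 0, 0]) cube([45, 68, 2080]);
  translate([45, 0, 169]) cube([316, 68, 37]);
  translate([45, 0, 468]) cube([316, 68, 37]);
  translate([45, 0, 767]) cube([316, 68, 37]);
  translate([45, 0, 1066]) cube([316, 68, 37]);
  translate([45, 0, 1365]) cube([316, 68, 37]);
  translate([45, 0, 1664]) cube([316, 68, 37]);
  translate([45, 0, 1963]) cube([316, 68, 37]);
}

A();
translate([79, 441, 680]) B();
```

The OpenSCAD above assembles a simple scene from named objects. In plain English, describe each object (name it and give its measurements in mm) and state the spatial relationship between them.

A is a rectangular dining table. The top is 674×944×25 mm with its upper surface at z = 680 mm. It stands on four 58×58 mm square legs, each inset 19 mm from the nearest pair of top edges, running from the floor to the underside of the top.

B is a straight ladder. Two 45×68 mm vertical rails, 2080 mm tall, stand 406 mm apart (outside-to-outside) with their front faces coplanar on the −y side. 7 rungs, each 68 mm deep and 37 mm tall, span between the inner faces of the rails, front faces flush with the rails. The lowest rung's underside is at z = 169 mm and rungs are spaced 299 mm apart (underside to underside).

The ladder is on top of the table.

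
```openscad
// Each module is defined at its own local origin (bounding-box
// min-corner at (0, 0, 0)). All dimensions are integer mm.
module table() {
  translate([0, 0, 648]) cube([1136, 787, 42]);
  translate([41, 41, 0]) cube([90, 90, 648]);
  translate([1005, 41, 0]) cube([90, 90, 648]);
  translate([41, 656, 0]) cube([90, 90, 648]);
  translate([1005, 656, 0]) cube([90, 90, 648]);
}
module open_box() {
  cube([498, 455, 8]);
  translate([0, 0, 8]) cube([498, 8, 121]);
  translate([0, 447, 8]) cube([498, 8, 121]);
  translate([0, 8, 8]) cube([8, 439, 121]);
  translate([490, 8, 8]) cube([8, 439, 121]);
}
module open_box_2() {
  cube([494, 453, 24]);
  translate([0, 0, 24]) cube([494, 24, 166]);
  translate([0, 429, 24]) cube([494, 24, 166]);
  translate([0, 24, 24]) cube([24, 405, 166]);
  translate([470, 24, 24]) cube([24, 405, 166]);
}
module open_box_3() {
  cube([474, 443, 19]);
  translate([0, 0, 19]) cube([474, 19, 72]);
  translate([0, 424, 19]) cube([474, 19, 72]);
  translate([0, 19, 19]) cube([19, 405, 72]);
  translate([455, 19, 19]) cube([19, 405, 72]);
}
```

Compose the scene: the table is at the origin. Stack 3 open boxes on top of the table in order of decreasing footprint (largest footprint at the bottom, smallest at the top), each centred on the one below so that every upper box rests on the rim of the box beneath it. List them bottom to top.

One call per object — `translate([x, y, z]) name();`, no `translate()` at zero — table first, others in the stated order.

table();
translate([319, 166, 690]) open_box();
translate([321, 167, 819]) open_box_2();
translate([331, 172, 1009]) open_box_3();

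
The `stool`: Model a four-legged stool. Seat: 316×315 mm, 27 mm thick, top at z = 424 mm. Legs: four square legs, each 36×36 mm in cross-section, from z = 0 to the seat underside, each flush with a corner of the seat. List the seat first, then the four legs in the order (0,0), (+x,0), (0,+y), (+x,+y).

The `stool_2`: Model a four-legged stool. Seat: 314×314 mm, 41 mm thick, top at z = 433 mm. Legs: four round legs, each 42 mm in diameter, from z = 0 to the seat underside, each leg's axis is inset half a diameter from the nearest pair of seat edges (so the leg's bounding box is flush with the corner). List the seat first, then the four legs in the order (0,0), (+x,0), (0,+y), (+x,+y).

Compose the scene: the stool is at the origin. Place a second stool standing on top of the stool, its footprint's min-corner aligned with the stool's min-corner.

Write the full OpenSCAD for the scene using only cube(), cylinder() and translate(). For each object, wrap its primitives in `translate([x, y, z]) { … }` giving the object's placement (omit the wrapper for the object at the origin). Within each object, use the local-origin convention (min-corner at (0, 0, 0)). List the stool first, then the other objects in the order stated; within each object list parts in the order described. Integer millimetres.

translate([0, 0, 397]) cube([316, 315, 27]);
cube([36, 36, 397]);
translate([280, 0, 0]) cube([36, 36, 397]);
translate([0, 279, 0]) cube([36, 36, 397]);
translate([280, 279, 0]) cube([36, 36, 397]);
translate([0, 0, 424]) {
  translate([0, 0, 392]) cube([314, 314, 41]);
  translate([21, 21, 0]) cylinder(h = 392, r = 21);
  translate([293, 21, 0]) cylinder(h = 392, r = 21);
  translate([21, 293, 0]) cylinder(h = 392, r = 21);
  translate([293, 293, 0]) cylinder(h = 392, r = 21);
}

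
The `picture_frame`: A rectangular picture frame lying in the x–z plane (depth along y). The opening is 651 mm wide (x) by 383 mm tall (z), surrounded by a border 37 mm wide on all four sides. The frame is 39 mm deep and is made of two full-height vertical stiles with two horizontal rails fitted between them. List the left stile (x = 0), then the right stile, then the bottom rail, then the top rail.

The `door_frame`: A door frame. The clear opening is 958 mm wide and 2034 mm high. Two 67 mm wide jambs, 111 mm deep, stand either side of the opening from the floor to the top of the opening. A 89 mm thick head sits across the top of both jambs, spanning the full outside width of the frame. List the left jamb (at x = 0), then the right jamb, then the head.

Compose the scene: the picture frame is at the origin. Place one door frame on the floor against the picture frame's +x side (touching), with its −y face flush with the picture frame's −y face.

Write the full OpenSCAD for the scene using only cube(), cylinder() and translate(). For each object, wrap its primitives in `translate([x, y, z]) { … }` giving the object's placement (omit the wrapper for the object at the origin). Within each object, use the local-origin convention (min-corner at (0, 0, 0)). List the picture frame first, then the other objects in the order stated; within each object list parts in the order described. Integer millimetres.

cube([37, 39, 457]);
translate([688, 0, 0]) cube([37, 39, 457]);
translate([37, 0, 0]) cube([651, 39, 37]);
translate([37, 0, 420]) cube([651, 39, 37]);
translate([725, 0, 0]) {
  cube([67, 111, 2034]);
  translate([1025, 0, 0]) cube([67, 111, 2034]);
  translate([0, 0, 2034]) cube([1092, 111, 89]);
}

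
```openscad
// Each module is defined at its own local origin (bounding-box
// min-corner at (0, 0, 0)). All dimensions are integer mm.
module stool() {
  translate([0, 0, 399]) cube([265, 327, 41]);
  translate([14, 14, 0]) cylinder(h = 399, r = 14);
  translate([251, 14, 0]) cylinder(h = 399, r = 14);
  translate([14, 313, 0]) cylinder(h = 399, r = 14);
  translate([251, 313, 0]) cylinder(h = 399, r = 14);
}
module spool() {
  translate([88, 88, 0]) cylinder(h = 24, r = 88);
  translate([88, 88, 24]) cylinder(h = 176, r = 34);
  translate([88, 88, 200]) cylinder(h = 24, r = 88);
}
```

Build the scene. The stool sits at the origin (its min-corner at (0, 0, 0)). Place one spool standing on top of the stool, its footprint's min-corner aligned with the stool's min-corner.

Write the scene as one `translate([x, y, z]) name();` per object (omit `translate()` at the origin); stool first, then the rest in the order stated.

stool();
translate([0, 0, 440]) spool();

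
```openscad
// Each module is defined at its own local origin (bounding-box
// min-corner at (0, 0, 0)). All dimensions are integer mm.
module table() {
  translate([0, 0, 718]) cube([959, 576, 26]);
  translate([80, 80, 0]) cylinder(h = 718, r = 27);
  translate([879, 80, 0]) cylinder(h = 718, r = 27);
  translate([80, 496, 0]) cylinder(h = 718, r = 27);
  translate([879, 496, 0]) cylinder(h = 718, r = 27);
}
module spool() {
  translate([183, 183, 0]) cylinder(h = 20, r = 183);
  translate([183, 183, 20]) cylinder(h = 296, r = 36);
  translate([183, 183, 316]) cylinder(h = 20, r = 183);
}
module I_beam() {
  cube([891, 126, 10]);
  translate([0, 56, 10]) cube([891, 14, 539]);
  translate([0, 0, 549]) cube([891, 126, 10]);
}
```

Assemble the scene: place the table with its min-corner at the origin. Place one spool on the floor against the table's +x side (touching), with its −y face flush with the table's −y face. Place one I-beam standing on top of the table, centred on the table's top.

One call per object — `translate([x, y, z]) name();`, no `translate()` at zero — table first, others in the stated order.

table();
translate([959, 0, 0]) spool();
translate([34, 225, 744]) I_beam();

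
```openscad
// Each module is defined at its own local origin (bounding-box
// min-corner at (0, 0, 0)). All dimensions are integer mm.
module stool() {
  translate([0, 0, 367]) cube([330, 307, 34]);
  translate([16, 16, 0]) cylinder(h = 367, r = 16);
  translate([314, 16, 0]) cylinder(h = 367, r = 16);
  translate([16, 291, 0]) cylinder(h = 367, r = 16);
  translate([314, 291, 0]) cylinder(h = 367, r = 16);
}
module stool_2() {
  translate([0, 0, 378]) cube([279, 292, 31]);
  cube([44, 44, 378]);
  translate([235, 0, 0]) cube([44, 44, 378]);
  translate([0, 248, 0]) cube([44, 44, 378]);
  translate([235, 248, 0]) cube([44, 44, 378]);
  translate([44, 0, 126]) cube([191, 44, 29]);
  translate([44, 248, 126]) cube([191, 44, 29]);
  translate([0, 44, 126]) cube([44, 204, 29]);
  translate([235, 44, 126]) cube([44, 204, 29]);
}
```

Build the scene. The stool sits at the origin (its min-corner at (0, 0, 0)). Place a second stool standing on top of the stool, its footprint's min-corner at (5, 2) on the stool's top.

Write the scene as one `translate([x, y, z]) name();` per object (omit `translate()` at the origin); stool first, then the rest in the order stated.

stool();
translate([5, 2, 401]) stool_2();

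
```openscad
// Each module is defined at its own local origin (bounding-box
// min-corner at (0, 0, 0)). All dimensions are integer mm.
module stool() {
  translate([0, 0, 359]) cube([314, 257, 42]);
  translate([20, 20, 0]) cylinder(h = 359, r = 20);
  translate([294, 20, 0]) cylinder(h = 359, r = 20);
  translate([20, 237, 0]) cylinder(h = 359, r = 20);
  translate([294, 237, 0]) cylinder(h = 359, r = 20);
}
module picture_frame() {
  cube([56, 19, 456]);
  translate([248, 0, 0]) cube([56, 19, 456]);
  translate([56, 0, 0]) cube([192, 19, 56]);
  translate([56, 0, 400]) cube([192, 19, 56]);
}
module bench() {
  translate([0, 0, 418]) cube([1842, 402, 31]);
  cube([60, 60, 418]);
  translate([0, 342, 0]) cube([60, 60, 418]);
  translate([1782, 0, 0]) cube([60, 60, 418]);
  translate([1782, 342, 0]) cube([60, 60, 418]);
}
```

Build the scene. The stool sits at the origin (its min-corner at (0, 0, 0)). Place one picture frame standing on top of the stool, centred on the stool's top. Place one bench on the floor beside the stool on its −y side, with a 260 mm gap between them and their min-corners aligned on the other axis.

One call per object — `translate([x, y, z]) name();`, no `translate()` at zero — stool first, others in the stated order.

stool();
translate([5, 119, 401]) picture_frame();
translate([0, -662, 0]) bench();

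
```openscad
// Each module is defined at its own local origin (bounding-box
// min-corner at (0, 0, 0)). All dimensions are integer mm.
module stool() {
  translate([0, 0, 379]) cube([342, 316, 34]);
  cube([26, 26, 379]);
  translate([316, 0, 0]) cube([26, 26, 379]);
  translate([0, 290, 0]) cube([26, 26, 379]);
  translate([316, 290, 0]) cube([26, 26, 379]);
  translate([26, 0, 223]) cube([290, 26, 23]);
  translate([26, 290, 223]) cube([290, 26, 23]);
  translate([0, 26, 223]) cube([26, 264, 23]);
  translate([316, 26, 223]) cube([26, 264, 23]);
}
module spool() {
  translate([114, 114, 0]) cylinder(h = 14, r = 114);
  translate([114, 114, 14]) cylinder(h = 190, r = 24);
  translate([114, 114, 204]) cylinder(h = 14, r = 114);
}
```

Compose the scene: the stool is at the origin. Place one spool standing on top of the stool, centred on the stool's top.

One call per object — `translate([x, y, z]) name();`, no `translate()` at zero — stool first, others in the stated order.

stool();
translate([57, 44, 413]) spool();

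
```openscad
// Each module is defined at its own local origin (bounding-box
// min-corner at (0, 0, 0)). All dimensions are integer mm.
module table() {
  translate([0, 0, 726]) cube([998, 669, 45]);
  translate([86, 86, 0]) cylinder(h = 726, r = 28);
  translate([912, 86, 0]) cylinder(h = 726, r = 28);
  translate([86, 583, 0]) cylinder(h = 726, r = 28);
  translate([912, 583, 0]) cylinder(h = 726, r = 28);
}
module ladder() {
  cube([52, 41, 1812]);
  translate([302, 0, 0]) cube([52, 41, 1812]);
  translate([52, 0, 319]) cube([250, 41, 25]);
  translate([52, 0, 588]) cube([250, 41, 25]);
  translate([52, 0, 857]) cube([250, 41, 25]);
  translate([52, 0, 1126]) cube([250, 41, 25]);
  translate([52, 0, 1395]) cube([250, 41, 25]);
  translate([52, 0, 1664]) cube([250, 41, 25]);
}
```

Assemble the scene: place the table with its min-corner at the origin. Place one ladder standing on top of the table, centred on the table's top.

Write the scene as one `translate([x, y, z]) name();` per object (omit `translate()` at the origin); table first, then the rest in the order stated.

table();
translate([322, 314, 771]) ladder();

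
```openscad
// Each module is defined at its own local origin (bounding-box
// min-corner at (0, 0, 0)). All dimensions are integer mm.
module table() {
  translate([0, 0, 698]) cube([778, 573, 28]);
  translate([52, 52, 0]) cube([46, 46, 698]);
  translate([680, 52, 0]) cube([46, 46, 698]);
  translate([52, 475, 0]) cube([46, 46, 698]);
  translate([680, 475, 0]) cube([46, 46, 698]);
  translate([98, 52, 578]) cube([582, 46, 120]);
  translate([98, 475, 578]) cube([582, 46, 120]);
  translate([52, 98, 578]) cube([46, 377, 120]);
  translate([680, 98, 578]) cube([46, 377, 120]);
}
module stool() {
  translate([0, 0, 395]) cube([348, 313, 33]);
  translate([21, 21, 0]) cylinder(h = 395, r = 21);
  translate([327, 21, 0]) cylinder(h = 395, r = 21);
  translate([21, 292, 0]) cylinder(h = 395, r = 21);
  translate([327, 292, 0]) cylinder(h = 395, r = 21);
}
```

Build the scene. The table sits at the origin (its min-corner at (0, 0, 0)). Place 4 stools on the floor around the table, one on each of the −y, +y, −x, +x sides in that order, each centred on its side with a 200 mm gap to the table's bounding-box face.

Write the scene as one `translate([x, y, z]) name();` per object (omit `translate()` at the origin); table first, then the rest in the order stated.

table();
translate([215, -513, 0]) stool();
translate([215, 773, 0]) stool();
translate([-548, 130, 0]) stool();
translate([978, 130, 0]) stool();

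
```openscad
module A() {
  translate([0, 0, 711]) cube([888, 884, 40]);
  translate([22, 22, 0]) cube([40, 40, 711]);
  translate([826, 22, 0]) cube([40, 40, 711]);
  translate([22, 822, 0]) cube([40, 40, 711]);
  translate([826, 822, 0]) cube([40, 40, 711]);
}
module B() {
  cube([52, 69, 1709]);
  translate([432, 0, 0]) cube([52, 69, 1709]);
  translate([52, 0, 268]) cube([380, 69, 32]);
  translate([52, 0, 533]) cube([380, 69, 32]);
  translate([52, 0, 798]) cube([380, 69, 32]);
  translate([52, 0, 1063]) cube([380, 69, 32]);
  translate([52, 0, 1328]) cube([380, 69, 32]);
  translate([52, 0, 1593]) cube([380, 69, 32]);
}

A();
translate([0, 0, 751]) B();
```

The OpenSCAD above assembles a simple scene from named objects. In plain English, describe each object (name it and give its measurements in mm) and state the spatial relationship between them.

A is a table with a 888×884 mm rectangular top, 40 mm thick, top surface at z = 751 mm, supported by four 40×40 mm square legs, each inset 22 mm from the nearest pair of top edges, running from the floor.

B is a straight ladder. Two 52×69 mm vertical rails, 1709 mm tall, stand 484 mm apart (outside-to-outside) with their front faces coplanar on the −y side. 6 rungs, each 69 mm deep and 32 mm tall, span between the inner faces of the rails, front faces flush with the rails. The lowest rung's underside is at z = 268 mm and rungs are spaced 265 mm apart (underside to underside).

The ladder is on top of the table.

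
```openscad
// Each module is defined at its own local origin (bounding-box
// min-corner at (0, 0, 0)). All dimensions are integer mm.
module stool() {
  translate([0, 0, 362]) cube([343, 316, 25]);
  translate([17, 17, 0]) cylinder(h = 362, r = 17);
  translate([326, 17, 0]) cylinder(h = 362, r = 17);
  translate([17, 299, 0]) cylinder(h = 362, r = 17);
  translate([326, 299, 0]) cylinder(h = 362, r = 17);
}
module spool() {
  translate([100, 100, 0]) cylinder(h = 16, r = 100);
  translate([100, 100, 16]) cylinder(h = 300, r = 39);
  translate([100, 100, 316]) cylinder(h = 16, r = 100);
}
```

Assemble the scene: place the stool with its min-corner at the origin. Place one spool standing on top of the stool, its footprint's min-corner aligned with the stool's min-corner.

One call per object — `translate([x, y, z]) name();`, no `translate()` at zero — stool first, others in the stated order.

stool();
translate([0, 0, 387]) spool();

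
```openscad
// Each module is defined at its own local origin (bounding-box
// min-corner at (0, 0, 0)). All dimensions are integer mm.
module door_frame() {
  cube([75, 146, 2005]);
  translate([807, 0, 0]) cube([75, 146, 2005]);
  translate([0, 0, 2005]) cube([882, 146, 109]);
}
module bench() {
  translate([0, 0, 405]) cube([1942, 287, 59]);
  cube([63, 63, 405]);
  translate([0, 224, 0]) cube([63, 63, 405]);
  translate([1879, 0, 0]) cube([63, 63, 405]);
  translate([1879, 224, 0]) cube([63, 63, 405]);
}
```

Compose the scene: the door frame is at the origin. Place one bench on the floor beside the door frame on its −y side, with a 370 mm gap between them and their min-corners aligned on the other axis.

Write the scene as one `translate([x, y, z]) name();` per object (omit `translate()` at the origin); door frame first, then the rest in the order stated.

door_frame();
translate([0, -657, 0]) bench();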